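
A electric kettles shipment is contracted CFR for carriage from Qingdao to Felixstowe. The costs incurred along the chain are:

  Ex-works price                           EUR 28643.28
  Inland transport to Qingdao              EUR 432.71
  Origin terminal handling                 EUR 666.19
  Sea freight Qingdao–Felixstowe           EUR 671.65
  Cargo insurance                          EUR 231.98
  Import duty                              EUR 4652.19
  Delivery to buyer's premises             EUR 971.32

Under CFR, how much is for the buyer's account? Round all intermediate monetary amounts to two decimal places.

Buyer's account: EUR 5855.49

CFR: the seller pays costs through ocean freight to the destination port, but not insurance.
Seller's account: goods 28643.28 + inland to port 432.71 + origin terminal 666.19 + freight 671.65 = 30413.83
Buyer's account: insurance 231.98 + duty 4652.19 + delivery 971.32 = 5855.49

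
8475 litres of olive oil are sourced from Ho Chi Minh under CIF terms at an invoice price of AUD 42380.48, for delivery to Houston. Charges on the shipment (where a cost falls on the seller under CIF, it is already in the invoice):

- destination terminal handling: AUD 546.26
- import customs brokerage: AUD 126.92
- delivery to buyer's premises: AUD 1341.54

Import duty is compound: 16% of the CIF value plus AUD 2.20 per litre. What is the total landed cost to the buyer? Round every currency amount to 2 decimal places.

CIF: the seller pays costs through ocean freight and marine insurance to the destination port.
The CIF price already equals the CIF value: 42380.48
Ad valorem component: 42380.48 × 16% = 6780.88
Specific component: 8475 × 2.20 = 18645.00
Import duty = 6780.88 + 18645.00 = 25425.88
Buyer bears: destination terminal 546.26 + brokerage 126.92 + delivery 1341.54 + duty 25425.88 = 27440.60
Landed cost = invoice 42380.48 + 27440.60 = 69821.08

Total landed cost: AUD 69821.08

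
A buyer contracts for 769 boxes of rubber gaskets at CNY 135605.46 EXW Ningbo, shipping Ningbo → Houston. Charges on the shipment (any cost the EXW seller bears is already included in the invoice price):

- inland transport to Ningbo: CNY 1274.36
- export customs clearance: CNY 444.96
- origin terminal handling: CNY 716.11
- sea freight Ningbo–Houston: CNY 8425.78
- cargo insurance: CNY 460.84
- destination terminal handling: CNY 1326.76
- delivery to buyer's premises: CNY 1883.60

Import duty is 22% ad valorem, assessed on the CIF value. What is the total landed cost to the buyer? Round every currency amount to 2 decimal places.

Total landed cost: CNY 182461.92

EXW: the seller makes goods available at their premises; the buyer bears all onward costs.
CIF value = EXW price + inland to port + export clearance + origin terminal + freight + insurance = 135605.46 + 1274.36 + 444.96 + 716.11 + 8425.78 + 460.84 = 146927.51
Import duty = 146927.51 × 22% = 32324.05
Buyer bears: inland to port 1274.36 + export clearance 444.96 + origin terminal 716.11 + freight 8425.78 + insurance 460.84 + destination terminal 1326.76 + delivery 1883.60 + duty 32324.05 = 46856.46
Landed cost = invoice 135605.46 + 46856.46 = 182461.92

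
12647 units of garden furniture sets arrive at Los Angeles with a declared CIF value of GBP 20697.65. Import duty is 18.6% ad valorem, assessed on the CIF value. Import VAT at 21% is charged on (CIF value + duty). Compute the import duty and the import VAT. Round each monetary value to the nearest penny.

Import duty = 20697.65 × 18.6% = 3849.76
VAT base = CIF + duty = 20697.65 + 3849.76 = 24547.41
Import VAT = 24547.41 × 21% = 5154.96

Import duty: GBP 3849.76; import VAT: GBP 5154.96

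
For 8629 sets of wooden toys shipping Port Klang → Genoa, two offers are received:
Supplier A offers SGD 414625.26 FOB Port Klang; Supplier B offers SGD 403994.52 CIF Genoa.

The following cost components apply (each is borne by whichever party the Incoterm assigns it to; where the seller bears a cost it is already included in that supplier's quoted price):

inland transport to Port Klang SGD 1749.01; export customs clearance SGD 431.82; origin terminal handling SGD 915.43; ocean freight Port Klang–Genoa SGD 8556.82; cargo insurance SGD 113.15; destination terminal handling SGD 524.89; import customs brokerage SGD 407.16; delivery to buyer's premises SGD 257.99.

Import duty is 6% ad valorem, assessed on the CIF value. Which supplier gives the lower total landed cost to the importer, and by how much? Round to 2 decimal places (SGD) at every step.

Supplier A (FOB):
CIF value = FOB price + freight + insurance = 414625.26 + 8556.82 + 113.15 = 423295.23
Import duty = 423295.23 × 6% = 25397.71
Buyer bears (A): 8556.82 + 113.15 + 524.89 + 407.16 + 257.99 = 9860.01
Landed cost (A) = invoice 414625.26 + 9860.01 + duty 25397.71 = 449882.98
Supplier B (CIF):
The CIF price already equals the CIF value: 403994.52
Import duty = 403994.52 × 6% = 24239.67
Buyer bears (B): 524.89 + 407.16 + 257.99 = 1190.04
Landed cost (B) = invoice 403994.52 + 1190.04 + duty 24239.67 = 429424.23
Difference = |449882.98 − 429424.23| = 20458.75

Supplier B is cheaper by SGD 20458.75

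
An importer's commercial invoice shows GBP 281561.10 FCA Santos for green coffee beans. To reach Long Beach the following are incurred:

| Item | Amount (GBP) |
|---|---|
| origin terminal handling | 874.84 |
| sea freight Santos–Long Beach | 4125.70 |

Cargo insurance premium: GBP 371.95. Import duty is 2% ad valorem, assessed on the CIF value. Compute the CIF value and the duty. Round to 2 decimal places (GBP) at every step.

CIF value: GBP 286933.59; import duty: GBP 5738.67

CIF = FCA price + pre-shipment costs + freight + insurance
CIF = 281561.10 + 874.84 + 4125.70 + 371.95 = 286933.59
Import duty = 286933.59 × 2% = 5738.67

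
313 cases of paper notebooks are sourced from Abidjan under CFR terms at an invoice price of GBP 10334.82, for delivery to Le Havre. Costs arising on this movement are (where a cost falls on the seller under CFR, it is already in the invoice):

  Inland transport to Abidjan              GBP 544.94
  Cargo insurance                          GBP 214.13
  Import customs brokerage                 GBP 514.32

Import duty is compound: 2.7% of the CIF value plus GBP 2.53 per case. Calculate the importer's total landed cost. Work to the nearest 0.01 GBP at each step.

CFR: the seller pays costs through ocean freight to the destination port, but not insurance.
Already in the invoice (seller's account under CFR): inland to port — exclude.
CIF value = CFR price + insurance = 10334.82 + 214.13 = 10548.95
Ad valorem component: 10548.95 × 2.7% = 284.82
Specific component: 313 × 2.53 = 791.89
Import duty = 284.82 + 791.89 = 1076.71
Buyer bears: insurance 214.13 + brokerage 514.32 + duty 1076.71 = 1805.16
Landed cost = invoice 10334.82 + 1805.16 = 12139.98

Total landed cost: GBP 12139.98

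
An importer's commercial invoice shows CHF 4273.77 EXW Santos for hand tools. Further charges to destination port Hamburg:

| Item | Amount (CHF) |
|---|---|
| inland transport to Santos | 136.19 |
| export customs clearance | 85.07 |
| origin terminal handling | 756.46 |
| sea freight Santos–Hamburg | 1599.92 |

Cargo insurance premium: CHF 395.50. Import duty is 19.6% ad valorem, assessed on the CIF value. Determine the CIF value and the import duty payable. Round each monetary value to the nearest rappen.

CIF value: CHF 7246.91; import duty: CHF 1420.39

CIF = EXW price + pre-shipment costs + freight + insurance
CIF = 4273.77 + 136.19 + 85.07 + 756.46 + 1599.92 + 395.50 = 7246.91
Import duty = 7246.91 × 19.6% = 1420.39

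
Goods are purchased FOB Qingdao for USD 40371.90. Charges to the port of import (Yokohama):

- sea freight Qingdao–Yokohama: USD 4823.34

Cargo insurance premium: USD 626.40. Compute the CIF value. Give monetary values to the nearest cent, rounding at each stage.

CIF = FOB price + freight + insurance
CIF = 40371.90 + 4823.34 + 626.40 = 45821.64

CIF value: USD 45821.64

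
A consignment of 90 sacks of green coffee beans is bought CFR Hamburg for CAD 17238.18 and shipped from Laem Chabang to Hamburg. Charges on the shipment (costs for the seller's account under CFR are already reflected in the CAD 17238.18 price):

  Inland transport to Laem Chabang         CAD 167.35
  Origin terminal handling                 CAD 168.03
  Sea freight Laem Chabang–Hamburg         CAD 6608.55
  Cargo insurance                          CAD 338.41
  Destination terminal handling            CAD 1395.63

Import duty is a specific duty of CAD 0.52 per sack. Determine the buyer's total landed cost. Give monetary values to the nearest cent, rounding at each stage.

CFR: the seller pays costs through ocean freight to the destination port, but not insurance.
Already in the invoice (seller's account under CFR): inland to port, origin terminal, freight — exclude.
CIF value = CFR price + insurance = 17238.18 + 338.41 = 17576.59
Import duty = 90 × 0.52 = 46.80
Buyer bears: insurance 338.41 + destination terminal 1395.63 + duty 46.80 = 1780.84
Landed cost = invoice 17238.18 + 1780.84 = 19019.02

Total landed cost: CAD 19019.02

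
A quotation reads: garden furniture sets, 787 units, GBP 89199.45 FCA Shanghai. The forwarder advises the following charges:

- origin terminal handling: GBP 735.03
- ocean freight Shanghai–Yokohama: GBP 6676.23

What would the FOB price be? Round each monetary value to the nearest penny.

FOB price: GBP 89934.48

Not relevant to the conversion: freight — on the buyer under both terms; not part of either seller's price.
From FCA to FOB, the seller additionally bears: origin terminal.
FOB price = 89199.45 + 735.03 = 89934.48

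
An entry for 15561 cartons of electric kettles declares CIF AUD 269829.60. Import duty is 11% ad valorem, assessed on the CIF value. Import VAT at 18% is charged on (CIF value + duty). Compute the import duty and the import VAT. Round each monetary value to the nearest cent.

Import duty: AUD 29681.26; import VAT: AUD 53911.95

Import duty = 269829.60 × 11% = 29681.26
VAT base = CIF + duty = 269829.60 + 29681.26 = 299510.86
Import VAT = 299510.86 × 18% = 53911.95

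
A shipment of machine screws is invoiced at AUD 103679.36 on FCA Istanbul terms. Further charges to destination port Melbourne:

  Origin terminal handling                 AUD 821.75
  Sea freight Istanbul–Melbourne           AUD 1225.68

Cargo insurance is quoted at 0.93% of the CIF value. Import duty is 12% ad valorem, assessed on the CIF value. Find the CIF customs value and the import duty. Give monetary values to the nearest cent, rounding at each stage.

Let C be the CIF value. C = FCA price + pre-shipment costs + freight + 0.93% × C
C − 0.93% × C = 103679.36 + 821.75 + 1225.68
0.9907 × C = 105726.79
C = 105726.79 / 0.9907 = 106719.28
Insurance premium = 0.93% × 106719.28 = 992.49
Import duty = 106719.28 × 12% = 12806.31

CIF value: AUD 106719.28; import duty: AUD 12806.31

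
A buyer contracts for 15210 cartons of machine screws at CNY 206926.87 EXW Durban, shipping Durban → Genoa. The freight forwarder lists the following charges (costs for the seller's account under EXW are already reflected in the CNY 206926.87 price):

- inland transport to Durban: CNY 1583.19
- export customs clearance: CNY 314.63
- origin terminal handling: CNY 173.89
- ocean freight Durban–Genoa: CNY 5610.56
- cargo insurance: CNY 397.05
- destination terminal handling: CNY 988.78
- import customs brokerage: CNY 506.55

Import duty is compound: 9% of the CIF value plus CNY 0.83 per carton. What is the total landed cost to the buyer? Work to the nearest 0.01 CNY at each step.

EXW: the seller makes goods available at their premises; the buyer bears all onward costs.
CIF value = EXW price + inland to port + export clearance + origin terminal + freight + insurance = 206926.87 + 1583.19 + 314.63 + 173.89 + 5610.56 + 397.05 = 215006.19
Ad valorem component: 215006.19 × 9% = 19350.56
Specific component: 15210 × 0.83 = 12624.30
Import duty = 19350.56 + 12624.30 = 31974.86
Buyer bears: inland to port 1583.19 + export clearance 314.63 + origin terminal 173.89 + freight 5610.56 + insurance 397.05 + destination terminal 988.78 + brokerage 506.55 + duty 31974.86 = 41549.51
Landed cost = invoice 206926.87 + 41549.51 = 248476.38

Total landed cost: CNY 248476.38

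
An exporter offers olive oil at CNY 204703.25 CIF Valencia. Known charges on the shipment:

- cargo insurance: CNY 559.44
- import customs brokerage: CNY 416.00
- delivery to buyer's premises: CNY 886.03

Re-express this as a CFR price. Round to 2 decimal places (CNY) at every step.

CFR price: CNY 204143.81

Not relevant to the conversion: delivery, brokerage — on the buyer under both terms; not part of either seller's price.
From CIF to CFR, the seller no longer bears: insurance.
CFR price = 204703.25 − 559.44 = 204143.81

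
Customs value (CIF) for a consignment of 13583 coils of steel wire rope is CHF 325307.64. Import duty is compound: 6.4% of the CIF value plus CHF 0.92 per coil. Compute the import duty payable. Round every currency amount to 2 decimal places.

Ad valorem component: 325307.64 × 6.4% = 20819.69
Specific component: 13583 × 0.92 = 12496.36
Import duty = 20819.69 + 12496.36 = 33316.05

Import duty: CHF 33316.05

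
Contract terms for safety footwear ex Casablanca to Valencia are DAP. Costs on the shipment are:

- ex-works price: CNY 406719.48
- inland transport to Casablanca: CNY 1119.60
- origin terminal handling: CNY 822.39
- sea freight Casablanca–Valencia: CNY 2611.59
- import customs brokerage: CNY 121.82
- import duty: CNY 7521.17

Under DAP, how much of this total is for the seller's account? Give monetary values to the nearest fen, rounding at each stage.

DAP: the seller bears all costs to the named destination except import duty and clearance.
Seller's account: goods 406719.48 + inland to port 1119.60 + origin terminal 822.39 + freight 2611.59 = 411273.06
Buyer's account: brokerage 121.82 + duty 7521.17 = 7642.99

Seller's account: CNY 411273.06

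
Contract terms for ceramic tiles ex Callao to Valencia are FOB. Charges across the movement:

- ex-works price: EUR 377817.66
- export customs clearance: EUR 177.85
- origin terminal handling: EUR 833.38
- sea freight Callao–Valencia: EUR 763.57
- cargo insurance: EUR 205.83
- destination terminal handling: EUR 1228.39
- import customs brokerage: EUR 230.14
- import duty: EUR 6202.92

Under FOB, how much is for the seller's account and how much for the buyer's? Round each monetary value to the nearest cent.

Seller: EUR 378828.89; buyer: EUR 8630.85

FOB: the seller bears costs until goods are on board at the origin port; the buyer bears freight, insurance and all costs thereafter.
Seller's account: goods 377817.66 + export clearance 177.85 + origin terminal 833.38 = 378828.89
Buyer's account: freight 763.57 + insurance 205.83 + destination terminal 1228.39 + brokerage 230.14 + duty 6202.92 = 8630.85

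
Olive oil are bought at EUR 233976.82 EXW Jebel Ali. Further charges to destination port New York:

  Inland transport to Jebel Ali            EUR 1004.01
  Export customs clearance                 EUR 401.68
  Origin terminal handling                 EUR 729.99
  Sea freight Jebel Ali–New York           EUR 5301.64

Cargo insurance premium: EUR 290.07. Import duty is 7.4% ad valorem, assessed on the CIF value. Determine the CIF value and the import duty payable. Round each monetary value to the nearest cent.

CIF = EXW price + pre-shipment costs + freight + insurance
CIF = 233976.82 + 1004.01 + 401.68 + 729.99 + 5301.64 + 290.07 = 241704.21
Import duty = 241704.21 × 7.4% = 17886.11

CIF value: EUR 241704.21; import duty: EUR 17886.11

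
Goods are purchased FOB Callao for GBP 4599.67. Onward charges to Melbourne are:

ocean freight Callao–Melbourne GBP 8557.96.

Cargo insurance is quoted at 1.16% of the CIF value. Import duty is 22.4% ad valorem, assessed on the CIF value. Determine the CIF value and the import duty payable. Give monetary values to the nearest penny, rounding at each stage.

CIF value: GBP 13312.05; import duty: GBP 2981.90

Let C be the CIF value. C = FOB price + freight + 1.16% × C
C − 1.16% × C = 4599.67 + 8557.96
0.9884 × C = 13157.63
C = 13157.63 / 0.9884 = 13312.05
Insurance premium = 1.16% × 13312.05 = 154.42
Import duty = 13312.05 × 22.4% = 2981.90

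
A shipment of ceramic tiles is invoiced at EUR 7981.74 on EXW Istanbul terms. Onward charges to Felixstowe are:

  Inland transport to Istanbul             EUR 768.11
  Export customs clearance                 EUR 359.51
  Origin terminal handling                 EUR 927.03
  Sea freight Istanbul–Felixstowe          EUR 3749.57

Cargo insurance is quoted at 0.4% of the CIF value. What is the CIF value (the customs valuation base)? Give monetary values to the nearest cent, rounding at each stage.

Let C be the CIF value. C = EXW price + pre-shipment costs + freight + 0.4% × C
C − 0.4% × C = 7981.74 + 768.11 + 359.51 + 927.03 + 3749.57
0.996 × C = 13785.96
C = 13785.96 / 0.996 = 13841.33
Insurance premium = 0.4% × 13841.33 = 55.37

CIF value: EUR 13841.33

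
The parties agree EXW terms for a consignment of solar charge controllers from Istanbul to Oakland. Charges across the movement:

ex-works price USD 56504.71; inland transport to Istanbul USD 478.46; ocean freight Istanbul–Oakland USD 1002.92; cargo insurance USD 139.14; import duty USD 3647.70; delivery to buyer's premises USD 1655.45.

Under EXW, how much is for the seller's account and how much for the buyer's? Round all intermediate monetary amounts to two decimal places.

Seller: USD 56504.71; buyer: USD 6923.67

EXW: the seller makes goods available at their premises; the buyer bears all onward costs.
Seller's account: goods 56504.71 = 56504.71
Buyer's account: inland to port 478.46 + freight 1002.92 + insurance 139.14 + duty 3647.70 + delivery 1655.45 = 6923.67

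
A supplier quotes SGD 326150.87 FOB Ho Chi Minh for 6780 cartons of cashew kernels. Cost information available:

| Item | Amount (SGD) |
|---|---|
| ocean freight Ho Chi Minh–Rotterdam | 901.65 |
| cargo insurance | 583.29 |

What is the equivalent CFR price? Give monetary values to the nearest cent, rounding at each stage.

CFR price: SGD 327052.52

Not relevant to the conversion: insurance — on the buyer under both terms; not part of either seller's price.
From FOB to CFR, the seller additionally bears: freight.
CFR price = 326150.87 + 901.65 = 327052.52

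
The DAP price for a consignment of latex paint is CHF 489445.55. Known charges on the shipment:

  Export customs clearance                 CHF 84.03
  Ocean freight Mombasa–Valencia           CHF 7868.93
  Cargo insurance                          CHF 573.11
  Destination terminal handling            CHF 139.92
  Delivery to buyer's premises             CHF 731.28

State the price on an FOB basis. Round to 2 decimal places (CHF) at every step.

Not relevant to the conversion: export clearance — on the seller under both DAP and FOB; already in the DAP price and stays in the FOB price.
From DAP to FOB, the seller no longer bears: freight, insurance, destination terminal, delivery.
FOB price = 489445.55 − 7868.93 − 573.11 − 139.92 − 731.28 = 480132.31

FOB price: CHF 480132.31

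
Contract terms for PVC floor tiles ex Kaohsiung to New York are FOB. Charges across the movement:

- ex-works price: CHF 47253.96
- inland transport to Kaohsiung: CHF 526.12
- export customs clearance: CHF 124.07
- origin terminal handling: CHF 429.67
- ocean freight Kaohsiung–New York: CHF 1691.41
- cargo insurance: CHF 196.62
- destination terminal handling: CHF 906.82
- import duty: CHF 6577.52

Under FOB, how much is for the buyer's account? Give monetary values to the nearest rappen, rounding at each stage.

FOB: the seller bears costs until goods are on board at the origin port; the buyer bears freight, insurance and all costs thereafter.
Seller's account: goods 47253.96 + inland to port 526.12 + export clearance 124.07 + origin terminal 429.67 = 48333.82
Buyer's account: freight 1691.41 + insurance 196.62 + destination terminal 906.82 + duty 6577.52 = 9372.37

Buyer's account: CHF 9372.37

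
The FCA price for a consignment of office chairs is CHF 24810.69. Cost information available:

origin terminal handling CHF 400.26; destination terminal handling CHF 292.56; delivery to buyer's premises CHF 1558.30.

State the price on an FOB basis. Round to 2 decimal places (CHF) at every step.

Not relevant to the conversion: destination terminal, delivery — on the buyer under both terms; not part of either seller's price.
From FCA to FOB, the seller additionally bears: origin terminal.
FOB price = 24810.69 + 400.26 = 25210.95

FOB price: CHF 25210.95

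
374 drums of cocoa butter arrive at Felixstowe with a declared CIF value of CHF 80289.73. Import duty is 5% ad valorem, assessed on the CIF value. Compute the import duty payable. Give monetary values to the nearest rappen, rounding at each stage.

Import duty: CHF 4014.49

Import duty = 80289.73 × 5% = 4014.49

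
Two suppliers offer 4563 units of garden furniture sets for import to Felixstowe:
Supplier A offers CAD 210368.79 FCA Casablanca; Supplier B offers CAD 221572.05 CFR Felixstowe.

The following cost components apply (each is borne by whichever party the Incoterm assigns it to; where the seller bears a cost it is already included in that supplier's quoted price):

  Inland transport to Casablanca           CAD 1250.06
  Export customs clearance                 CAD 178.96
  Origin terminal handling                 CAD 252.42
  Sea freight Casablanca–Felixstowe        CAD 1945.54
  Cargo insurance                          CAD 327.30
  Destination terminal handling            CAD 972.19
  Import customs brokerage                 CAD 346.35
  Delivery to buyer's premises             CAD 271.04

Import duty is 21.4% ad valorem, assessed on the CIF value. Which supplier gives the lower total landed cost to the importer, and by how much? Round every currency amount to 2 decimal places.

Supplier A is cheaper by CAD 10932.43

Supplier A (FCA):
CIF value = FCA price + origin terminal + freight + insurance = 210368.79 + 252.42 + 1945.54 + 327.30 = 212894.05
Import duty = 212894.05 × 21.4% = 45559.33
Buyer bears (A): 252.42 + 1945.54 + 327.30 + 972.19 + 346.35 + 271.04 = 4114.84
Landed cost (A) = invoice 210368.79 + 4114.84 + duty 45559.33 = 260042.96
Supplier B (CFR):
CIF value = CFR price + insurance = 221572.05 + 327.30 = 221899.35
Import duty = 221899.35 × 21.4% = 47486.46
Buyer bears (B): 327.30 + 972.19 + 346.35 + 271.04 = 1916.88
Landed cost (B) = invoice 221572.05 + 1916.88 + duty 47486.46 = 270975.39
Difference = |260042.96 − 270975.39| = 10932.43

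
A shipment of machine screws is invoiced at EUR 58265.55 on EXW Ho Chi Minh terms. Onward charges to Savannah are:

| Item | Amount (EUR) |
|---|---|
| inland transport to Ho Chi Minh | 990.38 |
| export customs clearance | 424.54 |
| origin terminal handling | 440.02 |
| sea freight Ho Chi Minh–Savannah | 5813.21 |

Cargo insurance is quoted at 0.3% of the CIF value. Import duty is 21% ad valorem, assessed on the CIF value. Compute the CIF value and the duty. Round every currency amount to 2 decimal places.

Let C be the CIF value. C = EXW price + pre-shipment costs + freight + 0.3% × C
C − 0.3% × C = 58265.55 + 990.38 + 424.54 + 440.02 + 5813.21
0.997 × C = 65933.70
C = 65933.70 / 0.997 = 66132.10
Insurance premium = 0.3% × 66132.10 = 198.40
Import duty = 66132.10 × 21% = 13887.74

CIF value: EUR 66132.10; import duty: EUR 13887.74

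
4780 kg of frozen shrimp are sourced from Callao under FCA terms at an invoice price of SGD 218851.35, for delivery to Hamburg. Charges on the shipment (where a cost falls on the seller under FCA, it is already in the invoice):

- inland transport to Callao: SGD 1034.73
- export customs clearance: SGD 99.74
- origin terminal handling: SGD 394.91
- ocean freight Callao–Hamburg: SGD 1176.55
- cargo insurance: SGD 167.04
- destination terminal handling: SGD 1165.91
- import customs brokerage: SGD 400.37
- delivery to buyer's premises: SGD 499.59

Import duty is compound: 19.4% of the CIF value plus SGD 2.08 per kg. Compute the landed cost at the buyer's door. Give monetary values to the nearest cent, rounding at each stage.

Total landed cost: SGD 275392.55

FCA: the seller delivers export-cleared goods to the carrier; the buyer bears costs from that point.
Already in the invoice (seller's account under FCA): inland to port, export clearance — exclude.
CIF value = FCA price + origin terminal + freight + insurance = 218851.35 + 394.91 + 1176.55 + 167.04 = 220589.85
Ad valorem component: 220589.85 × 19.4% = 42794.43
Specific component: 4780 × 2.08 = 9942.40
Import duty = 42794.43 + 9942.40 = 52736.83
Buyer bears: origin terminal 394.91 + freight 1176.55 + insurance 167.04 + destination terminal 1165.91 + brokerage 400.37 + delivery 499.59 + duty 52736.83 = 56541.20
Landed cost = invoice 218851.35 + 56541.20 = 275392.55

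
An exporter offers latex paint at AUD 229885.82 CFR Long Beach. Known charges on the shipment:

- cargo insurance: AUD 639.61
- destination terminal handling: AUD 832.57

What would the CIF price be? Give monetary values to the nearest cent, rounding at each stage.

Not relevant to the conversion: destination terminal — on the buyer under both terms; not part of either seller's price.
From CFR to CIF, the seller additionally bears: insurance.
CIF price = 229885.82 + 639.61 = 230525.43

CIF price: AUD 230525.43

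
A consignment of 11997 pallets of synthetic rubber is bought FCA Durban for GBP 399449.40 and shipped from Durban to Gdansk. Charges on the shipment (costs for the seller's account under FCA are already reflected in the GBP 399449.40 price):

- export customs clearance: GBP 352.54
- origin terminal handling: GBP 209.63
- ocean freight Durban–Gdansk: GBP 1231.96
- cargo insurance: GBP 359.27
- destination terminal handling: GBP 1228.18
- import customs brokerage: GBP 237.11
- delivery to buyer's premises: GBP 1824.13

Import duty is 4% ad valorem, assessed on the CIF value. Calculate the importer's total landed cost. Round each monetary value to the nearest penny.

Total landed cost: GBP 420589.69

FCA: the seller delivers export-cleared goods to the carrier; the buyer bears costs from that point.
Already in the invoice (seller's account under FCA): export clearance — exclude.
CIF value = FCA price + origin terminal + freight + insurance = 399449.40 + 209.63 + 1231.96 + 359.27 = 401250.26
Import duty = 401250.26 × 4% = 16050.01
Buyer bears: origin terminal 209.63 + freight 1231.96 + insurance 359.27 + destination terminal 1228.18 + brokerage 237.11 + delivery 1824.13 + duty 16050.01 = 21140.29
Landed cost = invoice 399449.40 + 21140.29 = 420589.69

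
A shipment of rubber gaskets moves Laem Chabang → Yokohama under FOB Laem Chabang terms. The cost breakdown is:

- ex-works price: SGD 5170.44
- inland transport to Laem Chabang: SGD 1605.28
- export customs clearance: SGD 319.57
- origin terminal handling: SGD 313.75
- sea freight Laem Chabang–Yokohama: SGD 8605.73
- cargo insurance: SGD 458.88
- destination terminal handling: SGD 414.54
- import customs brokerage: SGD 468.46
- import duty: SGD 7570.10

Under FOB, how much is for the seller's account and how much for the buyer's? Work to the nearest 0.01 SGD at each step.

FOB: the seller bears costs until goods are on board at the origin port; the buyer bears freight, insurance and all costs thereafter.
Seller's account: goods 5170.44 + inland to port 1605.28 + export clearance 319.57 + origin terminal 313.75 = 7409.04
Buyer's account: freight 8605.73 + insurance 458.88 + destination terminal 414.54 + brokerage 468.46 + duty 7570.10 = 17517.71

Seller: SGD 7409.04; buyer: SGD 17517.71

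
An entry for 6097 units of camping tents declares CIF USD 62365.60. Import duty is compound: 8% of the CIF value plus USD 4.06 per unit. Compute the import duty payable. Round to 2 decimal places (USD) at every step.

Ad valorem component: 62365.60 × 8% = 4989.25
Specific component: 6097 × 4.06 = 24753.82
Import duty = 4989.25 + 24753.82 = 29743.07

Import duty: USD 29743.07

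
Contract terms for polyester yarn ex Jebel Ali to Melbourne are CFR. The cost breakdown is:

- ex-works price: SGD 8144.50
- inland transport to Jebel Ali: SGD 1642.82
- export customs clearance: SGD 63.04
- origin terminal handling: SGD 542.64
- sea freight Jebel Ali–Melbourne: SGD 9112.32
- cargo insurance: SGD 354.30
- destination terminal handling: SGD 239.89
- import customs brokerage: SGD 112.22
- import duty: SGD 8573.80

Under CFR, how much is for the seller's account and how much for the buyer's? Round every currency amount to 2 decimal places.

CFR: the seller pays costs through ocean freight to the destination port, but not insurance.
Seller's account: goods 8144.50 + inland to port 1642.82 + export clearance 63.04 + origin terminal 542.64 + freight 9112.32 = 19505.32
Buyer's account: insurance 354.30 + destination terminal 239.89 + brokerage 112.22 + duty 8573.80 = 9280.21

Seller: SGD 19505.32; buyer: SGD 9280.21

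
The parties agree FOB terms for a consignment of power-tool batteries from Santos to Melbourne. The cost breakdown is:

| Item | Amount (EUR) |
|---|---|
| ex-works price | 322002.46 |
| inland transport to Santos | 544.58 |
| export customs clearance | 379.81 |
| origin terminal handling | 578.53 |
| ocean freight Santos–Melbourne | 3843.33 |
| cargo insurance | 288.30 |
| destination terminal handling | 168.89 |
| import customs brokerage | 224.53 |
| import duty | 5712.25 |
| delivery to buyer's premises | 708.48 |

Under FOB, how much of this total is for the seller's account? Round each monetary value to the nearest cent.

FOB: the seller bears costs until goods are on board at the origin port; the buyer bears freight, insurance and all costs thereafter.
Seller's account: goods 322002.46 + inland to port 544.58 + export clearance 379.81 + origin terminal 578.53 = 323505.38
Buyer's account: freight 3843.33 + insurance 288.30 + destination terminal 168.89 + brokerage 224.53 + duty 5712.25 + delivery 708.48 = 10945.78

Seller's account: EUR 323505.38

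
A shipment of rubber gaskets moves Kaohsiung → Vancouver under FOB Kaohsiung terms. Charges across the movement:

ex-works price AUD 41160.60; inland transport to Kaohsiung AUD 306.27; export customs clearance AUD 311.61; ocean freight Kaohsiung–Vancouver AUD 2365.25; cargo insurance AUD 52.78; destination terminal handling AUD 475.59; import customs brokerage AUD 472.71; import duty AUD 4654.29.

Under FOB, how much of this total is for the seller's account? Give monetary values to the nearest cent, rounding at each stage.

FOB: the seller bears costs until goods are on board at the origin port; the buyer bears freight, insurance and all costs thereafter.
Seller's account: goods 41160.60 + inland to port 306.27 + export clearance 311.61 = 41778.48
Buyer's account: freight 2365.25 + insurance 52.78 + destination terminal 475.59 + brokerage 472.71 + duty 4654.29 = 8020.62

Seller's account: AUD 41778.48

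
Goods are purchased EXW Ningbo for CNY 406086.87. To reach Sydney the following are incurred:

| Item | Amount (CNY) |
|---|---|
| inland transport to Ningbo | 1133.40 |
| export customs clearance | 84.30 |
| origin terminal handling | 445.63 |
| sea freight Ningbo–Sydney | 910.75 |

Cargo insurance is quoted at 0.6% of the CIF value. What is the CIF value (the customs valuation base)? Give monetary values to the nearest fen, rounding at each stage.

CIF value: CNY 411127.72

Let C be the CIF value. C = EXW price + pre-shipment costs + freight + 0.6% × C
C − 0.6% × C = 406086.87 + 1133.40 + 84.30 + 445.63 + 910.75
0.994 × C = 408660.95
C = 408660.95 / 0.994 = 411127.72
Insurance premium = 0.6% × 411127.72 = 2466.77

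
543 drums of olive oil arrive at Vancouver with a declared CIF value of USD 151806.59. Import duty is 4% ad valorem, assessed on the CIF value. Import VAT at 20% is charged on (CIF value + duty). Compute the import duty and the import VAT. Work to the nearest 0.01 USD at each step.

Import duty = 151806.59 × 4% = 6072.26
VAT base = CIF + duty = 151806.59 + 6072.26 = 157878.85
Import VAT = 157878.85 × 20% = 31575.77

Import duty: USD 6072.26; import VAT: USD 31575.77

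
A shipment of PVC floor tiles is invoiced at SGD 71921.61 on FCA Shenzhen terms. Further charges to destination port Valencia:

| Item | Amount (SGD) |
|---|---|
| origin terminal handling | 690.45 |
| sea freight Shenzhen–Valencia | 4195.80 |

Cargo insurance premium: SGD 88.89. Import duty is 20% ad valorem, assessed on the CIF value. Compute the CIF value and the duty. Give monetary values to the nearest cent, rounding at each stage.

CIF value: SGD 76896.75; import duty: SGD 15379.35

CIF = FCA price + pre-shipment costs + freight + insurance
CIF = 71921.61 + 690.45 + 4195.80 + 88.89 = 76896.75
Import duty = 76896.75 × 20% = 15379.35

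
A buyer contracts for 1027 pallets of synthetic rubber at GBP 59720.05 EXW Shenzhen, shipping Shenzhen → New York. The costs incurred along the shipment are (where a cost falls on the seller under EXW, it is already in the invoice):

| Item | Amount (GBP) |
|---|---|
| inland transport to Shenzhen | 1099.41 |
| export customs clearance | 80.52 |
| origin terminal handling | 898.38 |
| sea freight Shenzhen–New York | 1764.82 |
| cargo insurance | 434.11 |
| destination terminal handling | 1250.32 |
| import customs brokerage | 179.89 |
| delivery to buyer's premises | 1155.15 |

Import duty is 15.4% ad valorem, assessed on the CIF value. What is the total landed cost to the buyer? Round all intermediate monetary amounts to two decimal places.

EXW: the seller makes goods available at their premises; the buyer bears all onward costs.
CIF value = EXW price + inland to port + export clearance + origin terminal + freight + insurance = 59720.05 + 1099.41 + 80.52 + 898.38 + 1764.82 + 434.11 = 63997.29
Import duty = 63997.29 × 15.4% = 9855.58
Buyer bears: inland to port 1099.41 + export clearance 80.52 + origin terminal 898.38 + freight 1764.82 + insurance 434.11 + destination terminal 1250.32 + brokerage 179.89 + delivery 1155.15 + duty 9855.58 = 16718.18
Landed cost = invoice 59720.05 + 16718.18 = 76438.23

Total landed cost: GBP 76438.23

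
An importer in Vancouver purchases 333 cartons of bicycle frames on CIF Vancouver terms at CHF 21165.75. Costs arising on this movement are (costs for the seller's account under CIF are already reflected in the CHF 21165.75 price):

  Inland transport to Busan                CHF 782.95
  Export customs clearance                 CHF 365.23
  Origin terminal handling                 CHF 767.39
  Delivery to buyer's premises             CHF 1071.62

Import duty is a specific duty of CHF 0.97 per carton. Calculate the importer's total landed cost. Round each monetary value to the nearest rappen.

CIF: the seller pays costs through ocean freight and marine insurance to the destination port.
Already in the invoice (seller's account under CIF): inland to port, export clearance, origin terminal — exclude.
The CIF price already equals the CIF value: 21165.75
Import duty = 333 × 0.97 = 323.01
Buyer bears: delivery 1071.62 + duty 323.01 = 1394.63
Landed cost = invoice 21165.75 + 1394.63 = 22560.38

Total landed cost: CHF 22560.38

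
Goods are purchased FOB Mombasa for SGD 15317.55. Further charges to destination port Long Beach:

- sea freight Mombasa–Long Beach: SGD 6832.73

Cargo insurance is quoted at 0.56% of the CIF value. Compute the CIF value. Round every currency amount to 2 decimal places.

Let C be the CIF value. C = FOB price + freight + 0.56% × C
C − 0.56% × C = 15317.55 + 6832.73
0.9944 × C = 22150.28
C = 22150.28 / 0.9944 = 22275.02
Insurance premium = 0.56% × 22275.02 = 124.74

CIF value: SGD 22275.02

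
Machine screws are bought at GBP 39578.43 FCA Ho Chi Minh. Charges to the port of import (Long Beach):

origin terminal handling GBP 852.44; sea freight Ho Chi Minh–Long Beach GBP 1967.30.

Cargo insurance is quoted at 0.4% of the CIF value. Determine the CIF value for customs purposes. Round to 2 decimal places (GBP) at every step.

Let C be the CIF value. C = FCA price + pre-shipment costs + freight + 0.4% × C
C − 0.4% × C = 39578.43 + 852.44 + 1967.30
0.996 × C = 42398.17
C = 42398.17 / 0.996 = 42568.44
Insurance premium = 0.4% × 42568.44 = 170.27

CIF value: GBP 42568.44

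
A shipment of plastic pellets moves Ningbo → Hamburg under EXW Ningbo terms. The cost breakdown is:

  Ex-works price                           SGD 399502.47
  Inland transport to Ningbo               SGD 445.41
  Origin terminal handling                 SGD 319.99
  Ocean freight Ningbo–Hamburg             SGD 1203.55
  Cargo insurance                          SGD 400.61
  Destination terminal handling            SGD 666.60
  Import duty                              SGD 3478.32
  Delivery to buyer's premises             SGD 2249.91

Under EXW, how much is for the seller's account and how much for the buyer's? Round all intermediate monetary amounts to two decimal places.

EXW: the seller makes goods available at their premises; the buyer bears all onward costs.
Seller's account: goods 399502.47 = 399502.47
Buyer's account: inland to port 445.41 + origin terminal 319.99 + freight 1203.55 + insurance 400.61 + destination terminal 666.60 + duty 3478.32 + delivery 2249.91 = 8764.39

Seller: SGD 399502.47; buyer: SGD 8764.39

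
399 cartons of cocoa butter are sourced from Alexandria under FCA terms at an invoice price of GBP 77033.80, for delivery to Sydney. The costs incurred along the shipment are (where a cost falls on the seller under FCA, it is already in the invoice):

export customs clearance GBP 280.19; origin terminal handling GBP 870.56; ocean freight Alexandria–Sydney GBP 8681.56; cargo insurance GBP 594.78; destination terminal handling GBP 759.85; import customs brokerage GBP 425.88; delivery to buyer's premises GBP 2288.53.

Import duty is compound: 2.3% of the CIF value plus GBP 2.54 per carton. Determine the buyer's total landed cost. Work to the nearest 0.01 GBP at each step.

FCA: the seller delivers export-cleared goods to the carrier; the buyer bears costs from that point.
Already in the invoice (seller's account under FCA): export clearance — exclude.
CIF value = FCA price + origin terminal + freight + insurance = 77033.80 + 870.56 + 8681.56 + 594.78 = 87180.70
Ad valorem component: 87180.70 × 2.3% = 2005.16
Specific component: 399 × 2.54 = 1013.46
Import duty = 2005.16 + 1013.46 = 3018.62
Buyer bears: origin terminal 870.56 + freight 8681.56 + insurance 594.78 + destination terminal 759.85 + brokerage 425.88 + delivery 2288.53 + duty 3018.62 = 16639.78
Landed cost = invoice 77033.80 + 16639.78 = 93673.58

Total landed cost: GBP 93673.58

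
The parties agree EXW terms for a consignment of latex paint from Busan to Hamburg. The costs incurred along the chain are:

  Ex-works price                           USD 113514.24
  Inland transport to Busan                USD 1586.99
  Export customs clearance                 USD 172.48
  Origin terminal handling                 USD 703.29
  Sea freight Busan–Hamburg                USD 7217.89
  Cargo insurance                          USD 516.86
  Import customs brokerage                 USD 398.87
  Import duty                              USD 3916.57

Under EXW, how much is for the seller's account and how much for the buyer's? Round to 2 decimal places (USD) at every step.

EXW: the seller makes goods available at their premises; the buyer bears all onward costs.
Seller's account: goods 113514.24 = 113514.24
Buyer's account: inland to port 1586.99 + export clearance 172.48 + origin terminal 703.29 + freight 7217.89 + insurance 516.86 + brokerage 398.87 + duty 3916.57 = 14512.95

Seller: USD 113514.24; buyer: USD 14512.95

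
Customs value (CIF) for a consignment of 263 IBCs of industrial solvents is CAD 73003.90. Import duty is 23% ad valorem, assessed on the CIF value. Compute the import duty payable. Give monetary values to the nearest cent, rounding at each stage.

Import duty = 73003.90 × 23% = 16790.90

Import duty: CAD 16790.90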